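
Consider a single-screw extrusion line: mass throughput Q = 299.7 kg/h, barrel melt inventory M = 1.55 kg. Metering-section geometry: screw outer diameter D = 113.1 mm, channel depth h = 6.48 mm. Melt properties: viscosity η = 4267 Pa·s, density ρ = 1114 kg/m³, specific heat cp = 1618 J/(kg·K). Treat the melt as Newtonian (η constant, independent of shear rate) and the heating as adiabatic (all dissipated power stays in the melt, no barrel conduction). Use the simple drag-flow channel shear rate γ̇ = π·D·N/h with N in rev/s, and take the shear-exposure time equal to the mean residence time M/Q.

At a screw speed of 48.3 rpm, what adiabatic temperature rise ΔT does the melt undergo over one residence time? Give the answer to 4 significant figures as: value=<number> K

value=85.88 K

Q_s = Q / 3600 = 299.7 / 3600 = 0.08325 kg/s
t_res = M / Q_s = 1.55 ÷ 0.08325 = 18.6186 s
D = 113.1 mm = 0.1131 m;  h = 6.48 mm = 0.00648 m;  N = 48.3 rpm / 60 = 0.805 rev/s
γ̇ = π·D·N / h = π · 0.1131 · 0.805 / 0.00648 = 44.1401 s⁻¹
ΔT = η·γ̇²·t_res / (ρ·cp) = 4267 · (44.1401)² · 18.6186 / (1114 · 1618) = 85.8763 K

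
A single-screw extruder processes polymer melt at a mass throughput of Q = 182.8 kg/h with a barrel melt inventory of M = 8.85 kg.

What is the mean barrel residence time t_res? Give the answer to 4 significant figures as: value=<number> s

Throughput in SI: Q_s = 182.8 kg/h ÷ 3600 s/h = 0.0507778 kg/s
t_res = M / Q_s = 8.85 / 0.0507778 = 174.289 s

value=174.3 s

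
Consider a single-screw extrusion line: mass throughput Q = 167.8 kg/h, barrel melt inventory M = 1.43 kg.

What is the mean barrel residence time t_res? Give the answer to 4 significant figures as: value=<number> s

Throughput in SI: Q_s = 167.8 kg/h ÷ 3600 s/h = 0.0466111 kg/s
t_res = M / Q_s = 1.43 / 0.0466111 = 30.6794 s

value=30.68 s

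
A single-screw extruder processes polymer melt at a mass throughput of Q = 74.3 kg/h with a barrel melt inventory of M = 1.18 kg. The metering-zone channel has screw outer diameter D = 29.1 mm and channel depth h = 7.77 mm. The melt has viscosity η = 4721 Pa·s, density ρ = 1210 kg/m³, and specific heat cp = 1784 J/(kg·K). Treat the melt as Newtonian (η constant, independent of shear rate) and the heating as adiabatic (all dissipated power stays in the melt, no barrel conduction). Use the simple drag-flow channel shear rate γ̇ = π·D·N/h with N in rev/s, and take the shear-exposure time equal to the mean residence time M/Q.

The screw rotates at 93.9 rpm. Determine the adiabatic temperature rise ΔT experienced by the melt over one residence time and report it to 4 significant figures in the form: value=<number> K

value=42.40 K

Throughput in SI: Q_s = 74.3 kg/h ÷ 3600 s/h = 0.0206389 kg/s
t_res = M / Q_s = 1.18 ÷ 0.0206389 = 57.1736 s
Geometry in metres: D = 29.1 mm → 0.0291 m, h = 7.77 mm → 0.00777 m; screw speed N = 93.9 rpm = 1.565 rev/s
γ̇ = π·D·N / h = π · 0.0291 · 1.565 / 0.00777 = 18.4135 s⁻¹
Adiabatic rise: ΔT = η γ̇² t_res / (ρ cp) = 4721·(18.4135)²·57.1736 / (1210·1784) = 42.3957 K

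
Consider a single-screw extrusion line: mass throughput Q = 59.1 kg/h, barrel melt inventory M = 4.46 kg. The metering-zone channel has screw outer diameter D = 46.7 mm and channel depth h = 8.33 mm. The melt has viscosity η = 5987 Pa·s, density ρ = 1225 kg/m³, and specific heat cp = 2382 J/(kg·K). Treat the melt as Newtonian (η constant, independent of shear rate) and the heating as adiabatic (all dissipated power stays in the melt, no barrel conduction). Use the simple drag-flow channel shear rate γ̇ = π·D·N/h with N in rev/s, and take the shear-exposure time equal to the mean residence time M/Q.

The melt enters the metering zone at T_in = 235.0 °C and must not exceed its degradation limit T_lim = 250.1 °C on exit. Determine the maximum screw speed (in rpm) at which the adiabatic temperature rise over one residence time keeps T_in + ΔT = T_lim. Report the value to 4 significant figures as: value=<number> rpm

value=17.73 rpm

Convert throughput: Q = 59.1 kg/h = 59.1/3600 = 0.0164167 kg/s
t_res = M / Q_s = 4.46 / 0.0164167 = 271.675 s
Geometry in SI: D = 46.7 mm → 0.0467 m, h = 8.33 mm → 0.00833 m
Allowable rise: ΔT_a = T_lim − T_in = 250.1 − 235.0 = 15.1 K
γ̇_max² = ΔT_a·ρ·cp/(η·t_res) = 15.1·1225·2382/(5987·271.675) = 27.0892 s⁻²
γ̇_max = sqrt(27.0892) = 5.20473 s⁻¹
Solve γ̇ = πDN/h for N: N_max = γ̇_max·h/(π·D) = 5.20473 × 0.00833 / (π × 0.0467) = 0.295513 rev/s = 17.7308 rpm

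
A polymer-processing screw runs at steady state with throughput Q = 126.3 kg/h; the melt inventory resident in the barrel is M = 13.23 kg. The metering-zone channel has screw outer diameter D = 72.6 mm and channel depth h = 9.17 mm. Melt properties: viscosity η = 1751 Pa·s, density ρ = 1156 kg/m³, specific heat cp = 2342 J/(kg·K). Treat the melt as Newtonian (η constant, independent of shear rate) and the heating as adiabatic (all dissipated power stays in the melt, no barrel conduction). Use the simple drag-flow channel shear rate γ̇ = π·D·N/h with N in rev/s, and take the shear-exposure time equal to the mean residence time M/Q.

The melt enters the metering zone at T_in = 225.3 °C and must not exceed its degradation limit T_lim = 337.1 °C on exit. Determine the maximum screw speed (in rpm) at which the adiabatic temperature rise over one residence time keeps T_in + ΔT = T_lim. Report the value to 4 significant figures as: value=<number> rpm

value=51.65 rpm

Throughput in SI: Q_s = 126.3 kg/h ÷ 3600 s/h = 0.0350833 kg/s
Mean residence time: t_res = M/Q_s = 13.23 kg / 0.0350833 kg/s = 377.102 s
Convert to metres: D = 0.0726 m, h = 0.00917 m
Allowable rise: ΔT_a = T_lim − T_in = 337.1 − 225.3 = 111.8 K
Invert ΔT = ηγ̇²t_res/(ρcp) for γ̇: γ̇_max² = ΔT_a ρ cp / (η t_res) = 111.8·1156·2342 / (1751·377.102) = 458.397 s⁻²
γ̇_max = √458.397 = 21.4102 s⁻¹
N_max = γ̇_max·h / (π·D) = 21.4102 · 0.00917 / (π · 0.0726) = 0.860803 rev/s = 51.6482 rpm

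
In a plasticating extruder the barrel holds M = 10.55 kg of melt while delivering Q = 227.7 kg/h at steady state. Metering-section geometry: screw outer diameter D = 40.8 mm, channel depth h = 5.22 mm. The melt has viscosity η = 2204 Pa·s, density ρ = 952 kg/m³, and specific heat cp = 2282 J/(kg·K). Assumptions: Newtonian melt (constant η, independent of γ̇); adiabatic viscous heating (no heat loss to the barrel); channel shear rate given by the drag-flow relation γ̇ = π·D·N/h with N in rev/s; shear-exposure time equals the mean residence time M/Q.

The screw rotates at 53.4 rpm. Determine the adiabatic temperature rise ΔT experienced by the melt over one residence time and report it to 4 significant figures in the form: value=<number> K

Q_s = Q / 3600 = 227.7 / 3600 = 0.06325 kg/s
t_res = M / Q_s = 10.55 ÷ 0.06325 = 166.798 s
Convert to SI: D = 0.0408 m, h = 0.00522 m, N = 53.4/60 = 0.89 rev/s
γ̇ = π D N / h = (π)(0.0408)(0.89) / 0.00522 = 21.8539 s⁻¹
ΔT = η·γ̇²·t_res/(ρ·cp) = [2204 × 21.8539² × 166.798] / [952 × 2282] = 80.8184 K

value=80.82 K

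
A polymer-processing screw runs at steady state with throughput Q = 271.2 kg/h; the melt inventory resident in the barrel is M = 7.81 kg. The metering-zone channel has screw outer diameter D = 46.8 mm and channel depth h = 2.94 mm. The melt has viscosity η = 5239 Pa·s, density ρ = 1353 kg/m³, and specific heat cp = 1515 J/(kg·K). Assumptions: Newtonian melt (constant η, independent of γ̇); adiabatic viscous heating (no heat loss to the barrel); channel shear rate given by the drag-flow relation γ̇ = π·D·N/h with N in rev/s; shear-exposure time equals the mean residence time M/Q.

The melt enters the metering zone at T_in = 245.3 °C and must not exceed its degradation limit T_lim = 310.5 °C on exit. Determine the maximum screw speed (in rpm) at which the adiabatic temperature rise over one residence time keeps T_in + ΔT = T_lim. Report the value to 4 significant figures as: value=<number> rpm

Convert throughput: Q = 271.2 kg/h = 271.2/3600 = 0.0753333 kg/s
Mean residence time: t_res = M/Q_s = 7.81 kg / 0.0753333 kg/s = 103.673 s
D = 46.8 mm = 0.0468 m;  h = 2.94 mm = 0.00294 m
ΔT_a = T_lim − T_in = 310.5 − 245.3 = 65.2 K
γ̇_max² = ΔT_a·ρ·cp/(η·t_res) = 65.2·1353·1515/(5239·103.673) = 246.063 s⁻²
γ̇_max = sqrt(246.063) = 15.6864 s⁻¹
N_max = γ̇_max h / (πD) = 15.6864·0.00294/(π·0.0468) = 0.313671 rev/s → ×60 = 18.8203 rpm

value=18.82 rpm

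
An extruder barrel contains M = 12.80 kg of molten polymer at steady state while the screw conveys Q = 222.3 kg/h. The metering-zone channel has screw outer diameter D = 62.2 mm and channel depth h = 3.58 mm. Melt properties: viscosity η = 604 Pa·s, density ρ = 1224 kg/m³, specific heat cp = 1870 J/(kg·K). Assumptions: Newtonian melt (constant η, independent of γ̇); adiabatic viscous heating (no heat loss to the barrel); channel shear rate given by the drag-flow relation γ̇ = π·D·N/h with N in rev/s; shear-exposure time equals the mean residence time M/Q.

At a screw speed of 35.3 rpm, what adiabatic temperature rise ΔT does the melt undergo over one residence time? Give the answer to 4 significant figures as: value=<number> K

value=56.41 K

Convert throughput: Q = 222.3 kg/h = 222.3/3600 = 0.06175 kg/s
Mean residence time: t_res = M/Q_s = 12.80 kg / 0.06175 kg/s = 207.287 s
Convert to SI: D = 0.0622 m, h = 0.00358 m, N = 35.3/60 = 0.588333 rev/s
γ̇ = π D N / h = (π)(0.0622)(0.588333) / 0.00358 = 32.113 s⁻¹
ΔT = η·γ̇²·t_res / (ρ·cp) = 604 · (32.113)² · 207.287 / (1224 · 1870) = 56.409 K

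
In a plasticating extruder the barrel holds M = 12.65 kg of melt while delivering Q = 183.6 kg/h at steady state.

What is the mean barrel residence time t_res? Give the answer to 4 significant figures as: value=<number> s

Convert throughput: Q = 183.6 kg/h = 183.6/3600 = 0.051 kg/s
Mean residence time: t_res = M/Q_s = 12.65 kg / 0.051 kg/s = 248.039 s

value=248.0 s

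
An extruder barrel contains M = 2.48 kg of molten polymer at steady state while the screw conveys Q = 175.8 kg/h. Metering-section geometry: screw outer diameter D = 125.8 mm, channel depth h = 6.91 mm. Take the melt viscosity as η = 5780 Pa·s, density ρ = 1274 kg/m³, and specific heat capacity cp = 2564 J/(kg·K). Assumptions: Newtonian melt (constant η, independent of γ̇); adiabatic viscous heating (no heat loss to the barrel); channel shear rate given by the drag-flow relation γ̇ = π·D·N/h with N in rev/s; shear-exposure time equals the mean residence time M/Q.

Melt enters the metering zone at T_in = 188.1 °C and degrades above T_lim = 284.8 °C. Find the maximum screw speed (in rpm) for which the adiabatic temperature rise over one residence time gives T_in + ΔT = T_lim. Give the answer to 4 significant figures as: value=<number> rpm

Convert throughput: Q = 175.8 kg/h = 175.8/3600 = 0.0488333 kg/s
t_res = M / Q_s = 2.48 ÷ 0.0488333 = 50.785 s
Convert to metres: D = 0.1258 m, h = 0.00691 m
ΔT_a = T_lim − T_in = 284.8 − 188.1 = 96.7 K
γ̇_max² = ΔT_a·ρ·cp/(η·t_res) = 96.7·1274·2564/(5780·50.785) = 1076.1 s⁻²
γ̇_max = √1076.1 = 32.8039 s⁻¹
N_max = γ̇_max·h / (π·D) = 32.8039 · 0.00691 / (π · 0.1258) = 0.573552 rev/s = 34.4131 rpm

value=34.41 rpm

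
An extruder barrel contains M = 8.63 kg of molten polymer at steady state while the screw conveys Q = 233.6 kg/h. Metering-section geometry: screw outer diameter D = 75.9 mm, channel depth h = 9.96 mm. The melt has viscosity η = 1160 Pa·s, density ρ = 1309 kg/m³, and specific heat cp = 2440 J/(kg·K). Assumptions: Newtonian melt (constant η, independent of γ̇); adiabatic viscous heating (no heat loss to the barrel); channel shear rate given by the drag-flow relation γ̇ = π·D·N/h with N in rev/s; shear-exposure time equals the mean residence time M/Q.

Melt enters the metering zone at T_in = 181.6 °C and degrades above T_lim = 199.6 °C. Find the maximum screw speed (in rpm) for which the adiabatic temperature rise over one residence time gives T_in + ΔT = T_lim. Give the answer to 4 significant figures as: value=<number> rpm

Q_s = Q / 3600 = 233.6 / 3600 = 0.0648889 kg/s
Mean residence time: t_res = M/Q_s = 8.63 kg / 0.0648889 kg/s = 132.997 s
D = 75.9 mm = 0.0759 m;  h = 9.96 mm = 0.00996 m
Allowable rise: ΔT_a = T_lim − T_in = 199.6 − 181.6 = 18 K
γ̇_max² = ΔT_a·ρ·cp / (η·t_res) = [18 × 1309 × 2440] / [1160 × 132.997] = 372.652 s⁻²
γ̇_max = √372.652 = 19.3042 s⁻¹
N_max = γ̇_max h / (πD) = 19.3042·0.00996/(π·0.0759) = 0.806342 rev/s → ×60 = 48.3805 rpm

value=48.38 rpm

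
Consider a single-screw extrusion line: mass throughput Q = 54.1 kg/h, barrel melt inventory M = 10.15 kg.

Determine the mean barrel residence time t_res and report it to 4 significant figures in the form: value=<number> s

value=675.4 s

Q_s = Q / 3600 = 54.1 / 3600 = 0.0150278 kg/s
t_res = M / Q_s = 10.15 / 0.0150278 = 675.416 s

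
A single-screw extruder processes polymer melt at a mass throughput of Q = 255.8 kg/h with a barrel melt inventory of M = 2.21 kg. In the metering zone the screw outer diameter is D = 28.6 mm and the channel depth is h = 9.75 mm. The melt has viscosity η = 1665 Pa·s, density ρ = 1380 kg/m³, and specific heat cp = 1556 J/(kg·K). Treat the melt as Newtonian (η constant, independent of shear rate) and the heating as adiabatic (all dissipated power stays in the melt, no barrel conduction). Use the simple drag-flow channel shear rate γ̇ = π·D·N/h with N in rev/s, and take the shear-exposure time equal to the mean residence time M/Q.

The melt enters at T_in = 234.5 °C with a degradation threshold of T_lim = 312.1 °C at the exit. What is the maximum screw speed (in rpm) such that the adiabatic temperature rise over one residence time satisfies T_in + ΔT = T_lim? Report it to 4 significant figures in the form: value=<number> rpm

value=369.3 rpm

Throughput in SI: Q_s = 255.8 kg/h ÷ 3600 s/h = 0.0710556 kg/s
Mean residence time: t_res = M/Q_s = 2.21 kg / 0.0710556 kg/s = 31.1024 s
Geometry in SI: D = 28.6 mm → 0.0286 m, h = 9.75 mm → 0.00975 m
Allowable rise: ΔT_a = T_lim − T_in = 312.1 − 234.5 = 77.6 K
γ̇_max² = ΔT_a·ρ·cp/(η·t_res) = 77.6·1380·1556/(1665·31.1024) = 3217.67 s⁻²
Take the square root: γ̇_max = √(3217.67) = 56.7245 s⁻¹
N_max = γ̇_max·h / (π·D) = 56.7245 · 0.00975 / (π · 0.0286) = 6.15545 rev/s = 369.327 rpm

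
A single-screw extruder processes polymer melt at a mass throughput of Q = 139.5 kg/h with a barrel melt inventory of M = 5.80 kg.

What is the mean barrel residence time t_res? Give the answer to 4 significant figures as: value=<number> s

value=149.7 s

Convert throughput: Q = 139.5 kg/h = 139.5/3600 = 0.03875 kg/s
Mean residence time: t_res = M/Q_s = 5.80 kg / 0.03875 kg/s = 149.677 s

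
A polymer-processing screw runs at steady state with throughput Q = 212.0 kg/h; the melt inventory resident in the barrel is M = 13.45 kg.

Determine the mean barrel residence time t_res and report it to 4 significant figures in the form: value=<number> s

Convert throughput: Q = 212.0 kg/h = 212.0/3600 = 0.0588889 kg/s
t_res = M / Q_s = 13.45 / 0.0588889 = 228.396 s

value=228.4 s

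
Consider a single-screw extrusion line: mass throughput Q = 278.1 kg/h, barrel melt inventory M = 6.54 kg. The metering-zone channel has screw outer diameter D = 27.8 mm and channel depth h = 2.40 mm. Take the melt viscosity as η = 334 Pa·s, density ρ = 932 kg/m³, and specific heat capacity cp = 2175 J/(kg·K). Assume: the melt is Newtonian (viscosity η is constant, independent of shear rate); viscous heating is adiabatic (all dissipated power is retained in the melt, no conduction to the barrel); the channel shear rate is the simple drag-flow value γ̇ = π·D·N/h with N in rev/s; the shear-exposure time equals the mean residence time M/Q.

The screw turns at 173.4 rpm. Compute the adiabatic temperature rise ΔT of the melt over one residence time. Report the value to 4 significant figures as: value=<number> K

Convert throughput: Q = 278.1 kg/h = 278.1/3600 = 0.07725 kg/s
Mean residence time: t_res = M/Q_s = 6.54 kg / 0.07725 kg/s = 84.6602 s
Geometry in metres: D = 27.8 mm → 0.0278 m, h = 2.40 mm → 0.0024 m; screw speed N = 173.4 rpm = 2.89 rev/s
γ̇ = π·D·N / h = π · 0.0278 · 2.89 / 0.0024 = 105.167 s⁻¹
ΔT = η·γ̇²·t_res / (ρ·cp) = 334 · (105.167)² · 84.6602 / (932 · 2175) = 154.281 K

value=154.3 K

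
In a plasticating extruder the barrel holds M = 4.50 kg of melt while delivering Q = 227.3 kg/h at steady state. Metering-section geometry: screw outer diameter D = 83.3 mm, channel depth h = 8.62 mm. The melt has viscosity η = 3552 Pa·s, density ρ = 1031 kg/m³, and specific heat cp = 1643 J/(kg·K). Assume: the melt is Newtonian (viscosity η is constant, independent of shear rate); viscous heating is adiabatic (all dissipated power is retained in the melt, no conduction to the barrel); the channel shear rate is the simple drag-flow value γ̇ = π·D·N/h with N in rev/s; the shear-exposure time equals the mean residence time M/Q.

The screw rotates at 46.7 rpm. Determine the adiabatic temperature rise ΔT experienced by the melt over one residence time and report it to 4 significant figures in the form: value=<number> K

value=83.44 K

Convert throughput: Q = 227.3 kg/h = 227.3/3600 = 0.0631389 kg/s
t_res = M / Q_s = 4.50 / 0.0631389 = 71.2714 s
Convert to SI: D = 0.0833 m, h = 0.00862 m, N = 46.7/60 = 0.778333 rev/s
Shear rate: γ̇ = πDN/h = π·0.0833·0.778333/0.00862 = 23.6294 s⁻¹
Adiabatic rise: ΔT = η γ̇² t_res / (ρ cp) = 3552·(23.6294)²·71.2714 / (1031·1643) = 83.4447 K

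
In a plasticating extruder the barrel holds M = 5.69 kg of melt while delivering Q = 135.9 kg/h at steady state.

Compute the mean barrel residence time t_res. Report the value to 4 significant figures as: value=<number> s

Convert throughput: Q = 135.9 kg/h = 135.9/3600 = 0.03775 kg/s
t_res = M / Q_s = 5.69 / 0.03775 = 150.728 s

value=150.7 s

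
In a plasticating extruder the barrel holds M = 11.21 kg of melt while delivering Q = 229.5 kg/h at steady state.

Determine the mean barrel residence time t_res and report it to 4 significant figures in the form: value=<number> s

Convert throughput: Q = 229.5 kg/h = 229.5/3600 = 0.06375 kg/s
Mean residence time: t_res = M/Q_s = 11.21 kg / 0.06375 kg/s = 175.843 s

value=175.8 s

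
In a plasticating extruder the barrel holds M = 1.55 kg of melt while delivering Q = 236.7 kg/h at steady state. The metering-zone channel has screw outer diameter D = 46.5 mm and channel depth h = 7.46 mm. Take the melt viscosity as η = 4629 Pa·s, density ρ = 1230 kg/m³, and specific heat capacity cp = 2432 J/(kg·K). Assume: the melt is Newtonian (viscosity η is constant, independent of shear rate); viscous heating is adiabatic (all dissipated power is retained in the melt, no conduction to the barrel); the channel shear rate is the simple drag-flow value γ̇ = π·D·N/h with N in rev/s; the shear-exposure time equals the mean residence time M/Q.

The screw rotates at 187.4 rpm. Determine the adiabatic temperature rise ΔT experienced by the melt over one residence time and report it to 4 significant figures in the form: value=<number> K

Q_s = Q / 3600 = 236.7 / 3600 = 0.06575 kg/s
t_res = M / Q_s = 1.55 / 0.06575 = 23.5741 s
D = 46.5 mm = 0.0465 m;  h = 7.46 mm = 0.00746 m;  N = 187.4 rpm / 60 = 3.12333 rev/s
γ̇ = π D N / h = (π)(0.0465)(3.12333) / 0.00746 = 61.1621 s⁻¹
ΔT = η·γ̇²·t_res/(ρ·cp) = [4629 × 61.1621² × 23.5741] / [1230 × 2432] = 136.464 K

value=136.5 K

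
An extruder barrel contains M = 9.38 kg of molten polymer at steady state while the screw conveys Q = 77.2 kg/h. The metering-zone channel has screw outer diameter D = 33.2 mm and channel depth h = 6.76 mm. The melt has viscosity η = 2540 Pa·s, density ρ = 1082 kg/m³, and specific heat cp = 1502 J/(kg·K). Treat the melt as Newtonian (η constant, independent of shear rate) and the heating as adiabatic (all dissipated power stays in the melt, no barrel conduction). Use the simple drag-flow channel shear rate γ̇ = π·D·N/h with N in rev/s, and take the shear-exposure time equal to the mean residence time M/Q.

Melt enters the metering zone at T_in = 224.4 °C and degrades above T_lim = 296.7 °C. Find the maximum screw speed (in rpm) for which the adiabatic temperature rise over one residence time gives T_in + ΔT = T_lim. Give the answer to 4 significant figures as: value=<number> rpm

Q_s = Q / 3600 = 77.2 / 3600 = 0.0214444 kg/s
t_res = M / Q_s = 9.38 / 0.0214444 = 437.409 s
Geometry in SI: D = 33.2 mm → 0.0332 m, h = 6.76 mm → 0.00676 m
ΔT_a = T_lim − T_in = 296.7 − 224.4 = 72.3 K
γ̇_max² = ΔT_a·ρ·cp / (η·t_res) = [72.3 × 1082 × 1502] / [2540 × 437.409] = 105.758 s⁻²
γ̇_max = sqrt(105.758) = 10.2839 s⁻¹
N_max = γ̇_max h / (πD) = 10.2839·0.00676/(π·0.0332) = 0.666524 rev/s → ×60 = 39.9914 rpm

value=39.99 rpm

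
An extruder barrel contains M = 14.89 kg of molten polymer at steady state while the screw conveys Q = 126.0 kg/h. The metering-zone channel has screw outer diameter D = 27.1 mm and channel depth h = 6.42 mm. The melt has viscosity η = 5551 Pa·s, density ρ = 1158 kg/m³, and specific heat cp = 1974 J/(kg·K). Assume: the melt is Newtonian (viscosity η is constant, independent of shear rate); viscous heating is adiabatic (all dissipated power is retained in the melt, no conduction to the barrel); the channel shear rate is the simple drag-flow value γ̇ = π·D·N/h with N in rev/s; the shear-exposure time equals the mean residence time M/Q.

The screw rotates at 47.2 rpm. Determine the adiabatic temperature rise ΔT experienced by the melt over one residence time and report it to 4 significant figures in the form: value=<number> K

Throughput in SI: Q_s = 126.0 kg/h ÷ 3600 s/h = 0.035 kg/s
Mean residence time: t_res = M/Q_s = 14.89 kg / 0.035 kg/s = 425.429 s
Geometry in metres: D = 27.1 mm → 0.0271 m, h = 6.42 mm → 0.00642 m; screw speed N = 47.2 rpm = 0.786667 rev/s
γ̇ = π·D·N / h = π · 0.0271 · 0.786667 / 0.00642 = 10.4322 s⁻¹
ΔT = η·γ̇²·t_res/(ρ·cp) = [5551 × 10.4322² × 425.429] / [1158 × 1974] = 112.433 K

value=112.4 K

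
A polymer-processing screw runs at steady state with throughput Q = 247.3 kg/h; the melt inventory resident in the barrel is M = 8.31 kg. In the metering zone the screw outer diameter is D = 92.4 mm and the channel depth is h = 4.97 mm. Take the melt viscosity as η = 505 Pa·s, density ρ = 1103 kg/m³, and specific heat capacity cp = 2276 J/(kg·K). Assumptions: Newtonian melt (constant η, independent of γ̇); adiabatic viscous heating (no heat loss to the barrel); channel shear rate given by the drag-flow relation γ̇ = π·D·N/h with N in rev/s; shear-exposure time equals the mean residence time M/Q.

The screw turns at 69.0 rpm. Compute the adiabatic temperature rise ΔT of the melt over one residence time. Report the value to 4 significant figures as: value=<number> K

Q_s = Q / 3600 = 247.3 / 3600 = 0.0686944 kg/s
t_res = M / Q_s = 8.31 / 0.0686944 = 120.97 s
Convert to SI: D = 0.0924 m, h = 0.00497 m, N = 69.0/60 = 1.15 rev/s
γ̇ = π·D·N / h = π · 0.0924 · 1.15 / 0.00497 = 67.1681 s⁻¹
ΔT = η·γ̇²·t_res / (ρ·cp) = 505 · (67.1681)² · 120.97 / (1103 · 2276) = 109.787 K

value=109.8 K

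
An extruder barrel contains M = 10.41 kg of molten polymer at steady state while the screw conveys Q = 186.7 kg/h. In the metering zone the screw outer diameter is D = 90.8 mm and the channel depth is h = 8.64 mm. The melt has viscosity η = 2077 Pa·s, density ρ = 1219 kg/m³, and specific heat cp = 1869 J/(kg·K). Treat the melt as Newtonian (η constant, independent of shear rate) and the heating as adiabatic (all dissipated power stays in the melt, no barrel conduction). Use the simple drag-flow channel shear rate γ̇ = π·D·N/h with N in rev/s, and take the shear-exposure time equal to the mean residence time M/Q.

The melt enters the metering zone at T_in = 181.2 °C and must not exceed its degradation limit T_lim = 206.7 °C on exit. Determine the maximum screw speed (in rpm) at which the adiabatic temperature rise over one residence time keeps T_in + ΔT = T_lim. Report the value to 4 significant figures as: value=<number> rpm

value=21.45 rpm

Throughput in SI: Q_s = 186.7 kg/h ÷ 3600 s/h = 0.0518611 kg/s
t_res = M / Q_s = 10.41 ÷ 0.0518611 = 200.728 s
Convert to metres: D = 0.0908 m, h = 0.00864 m
ΔT_a = T_lim − T_in = 206.7 °C − 181.2 °C = 25.5 K
γ̇_max² = ΔT_a·ρ·cp / (η·t_res) = [25.5 × 1219 × 1869] / [2077 × 200.728] = 139.35 s⁻²
γ̇_max = sqrt(139.35) = 11.8047 s⁻¹
Solve γ̇ = πDN/h for N: N_max = γ̇_max·h/(π·D) = 11.8047 × 0.00864 / (π × 0.0908) = 0.357546 rev/s = 21.4528 rpm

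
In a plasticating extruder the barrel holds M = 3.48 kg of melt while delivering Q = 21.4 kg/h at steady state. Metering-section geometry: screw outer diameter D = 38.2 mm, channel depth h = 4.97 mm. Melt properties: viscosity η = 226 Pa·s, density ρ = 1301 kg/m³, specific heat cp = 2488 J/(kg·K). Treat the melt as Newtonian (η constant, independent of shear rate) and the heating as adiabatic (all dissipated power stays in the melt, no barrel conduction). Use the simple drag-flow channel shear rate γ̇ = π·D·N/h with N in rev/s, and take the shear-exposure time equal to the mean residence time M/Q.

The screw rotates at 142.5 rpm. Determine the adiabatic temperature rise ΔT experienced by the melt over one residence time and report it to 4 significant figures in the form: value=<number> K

Throughput in SI: Q_s = 21.4 kg/h ÷ 3600 s/h = 0.00594444 kg/s
t_res = M / Q_s = 3.48 ÷ 0.00594444 = 585.421 s
Geometry in metres: D = 38.2 mm → 0.0382 m, h = 4.97 mm → 0.00497 m; screw speed N = 142.5 rpm = 2.375 rev/s
Shear rate: γ̇ = πDN/h = π·0.0382·2.375/0.00497 = 57.3483 s⁻¹
ΔT = η·γ̇²·t_res / (ρ·cp) = 226 · (57.3483)² · 585.421 / (1301 · 2488) = 134.428 K

value=134.4 K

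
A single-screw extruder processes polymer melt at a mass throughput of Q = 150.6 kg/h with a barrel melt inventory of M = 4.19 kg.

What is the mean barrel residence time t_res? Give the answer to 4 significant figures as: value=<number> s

Convert throughput: Q = 150.6 kg/h = 150.6/3600 = 0.0418333 kg/s
Mean residence time: t_res = M/Q_s = 4.19 kg / 0.0418333 kg/s = 100.159 s

value=100.2 s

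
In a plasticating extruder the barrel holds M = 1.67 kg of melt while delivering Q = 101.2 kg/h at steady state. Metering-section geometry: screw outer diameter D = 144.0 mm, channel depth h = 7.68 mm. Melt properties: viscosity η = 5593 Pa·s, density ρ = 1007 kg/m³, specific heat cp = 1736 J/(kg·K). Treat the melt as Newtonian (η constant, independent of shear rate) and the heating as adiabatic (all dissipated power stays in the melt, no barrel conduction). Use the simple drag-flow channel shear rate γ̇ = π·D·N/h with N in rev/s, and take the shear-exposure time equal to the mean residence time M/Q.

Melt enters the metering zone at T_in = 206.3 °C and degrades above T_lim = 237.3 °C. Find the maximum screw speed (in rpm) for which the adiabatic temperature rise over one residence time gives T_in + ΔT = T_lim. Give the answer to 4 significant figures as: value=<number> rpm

Convert throughput: Q = 101.2 kg/h = 101.2/3600 = 0.0281111 kg/s
t_res = M / Q_s = 1.67 / 0.0281111 = 59.4071 s
Convert to metres: D = 0.144 m, h = 0.00768 m
ΔT_a = T_lim − T_in = 237.3 − 206.3 = 31 K
Invert ΔT = ηγ̇²t_res/(ρcp) for γ̇: γ̇_max² = ΔT_a ρ cp / (η t_res) = 31·1007·1736 / (5593·59.4071) = 163.101 s⁻²
Take the square root: γ̇_max = √(163.101) = 12.7711 s⁻¹
N_max = γ̇_max h / (πD) = 12.7711·0.00768/(π·0.144) = 0.216809 rev/s → ×60 = 13.0086 rpm

value=13.01 rpm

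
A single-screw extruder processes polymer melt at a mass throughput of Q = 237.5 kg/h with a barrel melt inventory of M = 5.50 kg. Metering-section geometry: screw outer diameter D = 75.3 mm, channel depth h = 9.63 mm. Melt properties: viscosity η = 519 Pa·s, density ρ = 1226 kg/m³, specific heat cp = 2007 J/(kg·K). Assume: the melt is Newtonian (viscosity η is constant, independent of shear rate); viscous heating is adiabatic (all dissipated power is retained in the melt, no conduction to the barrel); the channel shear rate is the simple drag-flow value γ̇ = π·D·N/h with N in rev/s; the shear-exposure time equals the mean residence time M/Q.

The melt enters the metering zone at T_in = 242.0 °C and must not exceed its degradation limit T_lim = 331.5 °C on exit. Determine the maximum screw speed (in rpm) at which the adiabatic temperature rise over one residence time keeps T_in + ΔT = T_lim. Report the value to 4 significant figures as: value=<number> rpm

value=174.3 rpm

Convert throughput: Q = 237.5 kg/h = 237.5/3600 = 0.0659722 kg/s
t_res = M / Q_s = 5.50 / 0.0659722 = 83.3684 s
Geometry in SI: D = 75.3 mm → 0.0753 m, h = 9.63 mm → 0.00963 m
ΔT_a = T_lim − T_in = 331.5 − 242.0 = 89.5 K
γ̇_max² = ΔT_a·ρ·cp/(η·t_res) = 89.5·1226·2007/(519·83.3684) = 5089.7 s⁻²
Take the square root: γ̇_max = √(5089.7) = 71.3421 s⁻¹
N_max = γ̇_max·h / (π·D) = 71.3421 · 0.00963 / (π · 0.0753) = 2.90421 rev/s = 174.252 rpm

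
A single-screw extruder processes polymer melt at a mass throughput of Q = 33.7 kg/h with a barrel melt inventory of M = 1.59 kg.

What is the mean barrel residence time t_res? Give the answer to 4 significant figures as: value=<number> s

Q_s = Q / 3600 = 33.7 / 3600 = 0.00936111 kg/s
t_res = M / Q_s = 1.59 ÷ 0.00936111 = 169.852 s

value=169.9 s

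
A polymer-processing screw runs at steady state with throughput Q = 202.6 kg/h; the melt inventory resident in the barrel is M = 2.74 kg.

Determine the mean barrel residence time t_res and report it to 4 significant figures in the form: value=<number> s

value=48.69 s

Convert throughput: Q = 202.6 kg/h = 202.6/3600 = 0.0562778 kg/s
t_res = M / Q_s = 2.74 ÷ 0.0562778 = 48.6871 s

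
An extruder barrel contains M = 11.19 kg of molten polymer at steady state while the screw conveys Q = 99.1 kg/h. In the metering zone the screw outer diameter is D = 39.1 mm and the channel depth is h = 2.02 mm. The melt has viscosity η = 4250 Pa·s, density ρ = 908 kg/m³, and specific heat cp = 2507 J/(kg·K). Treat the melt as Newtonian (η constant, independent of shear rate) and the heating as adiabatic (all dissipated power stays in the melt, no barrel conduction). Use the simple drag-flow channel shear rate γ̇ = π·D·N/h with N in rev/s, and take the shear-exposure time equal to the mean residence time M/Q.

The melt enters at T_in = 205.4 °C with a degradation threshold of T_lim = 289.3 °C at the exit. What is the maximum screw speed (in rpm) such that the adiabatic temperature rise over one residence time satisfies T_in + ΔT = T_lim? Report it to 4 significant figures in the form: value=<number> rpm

Throughput in SI: Q_s = 99.1 kg/h ÷ 3600 s/h = 0.0275278 kg/s
Mean residence time: t_res = M/Q_s = 11.19 kg / 0.0275278 kg/s = 406.498 s
D = 39.1 mm = 0.0391 m;  h = 2.02 mm = 0.00202 m
Allowable rise: ΔT_a = T_lim − T_in = 289.3 − 205.4 = 83.9 K
Invert ΔT = ηγ̇²t_res/(ρcp) for γ̇: γ̇_max² = ΔT_a ρ cp / (η t_res) = 83.9·908·2507 / (4250·406.498) = 110.549 s⁻²
γ̇_max = √110.549 = 10.5142 s⁻¹
Solve γ̇ = πDN/h for N: N_max = γ̇_max·h/(π·D) = 10.5142 × 0.00202 / (π × 0.0391) = 0.172903 rev/s = 10.3742 rpm

value=10.37 rpm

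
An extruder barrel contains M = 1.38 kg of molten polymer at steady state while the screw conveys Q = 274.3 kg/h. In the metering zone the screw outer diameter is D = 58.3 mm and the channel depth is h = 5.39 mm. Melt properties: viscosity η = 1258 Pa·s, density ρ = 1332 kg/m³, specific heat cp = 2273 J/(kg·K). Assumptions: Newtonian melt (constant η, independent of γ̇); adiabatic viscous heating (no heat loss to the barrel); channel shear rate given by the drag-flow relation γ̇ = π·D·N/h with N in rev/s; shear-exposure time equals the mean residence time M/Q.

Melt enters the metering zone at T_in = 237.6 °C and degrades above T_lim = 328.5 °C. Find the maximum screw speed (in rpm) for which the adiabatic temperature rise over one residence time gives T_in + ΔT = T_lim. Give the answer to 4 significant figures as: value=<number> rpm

value=194.1 rpm

Q_s = Q / 3600 = 274.3 / 3600 = 0.0761944 kg/s
t_res = M / Q_s = 1.38 / 0.0761944 = 18.1116 s
Geometry in SI: D = 58.3 mm → 0.0583 m, h = 5.39 mm → 0.00539 m
Allowable rise: ΔT_a = T_lim − T_in = 328.5 − 237.6 = 90.9 K
γ̇_max² = ΔT_a·ρ·cp / (η·t_res) = [90.9 × 1332 × 2273] / [1258 × 18.1116] = 12079 s⁻²
γ̇_max = √12079 = 109.905 s⁻¹
N_max = γ̇_max h / (πD) = 109.905·0.00539/(π·0.0583) = 3.23434 rev/s → ×60 = 194.061 rpm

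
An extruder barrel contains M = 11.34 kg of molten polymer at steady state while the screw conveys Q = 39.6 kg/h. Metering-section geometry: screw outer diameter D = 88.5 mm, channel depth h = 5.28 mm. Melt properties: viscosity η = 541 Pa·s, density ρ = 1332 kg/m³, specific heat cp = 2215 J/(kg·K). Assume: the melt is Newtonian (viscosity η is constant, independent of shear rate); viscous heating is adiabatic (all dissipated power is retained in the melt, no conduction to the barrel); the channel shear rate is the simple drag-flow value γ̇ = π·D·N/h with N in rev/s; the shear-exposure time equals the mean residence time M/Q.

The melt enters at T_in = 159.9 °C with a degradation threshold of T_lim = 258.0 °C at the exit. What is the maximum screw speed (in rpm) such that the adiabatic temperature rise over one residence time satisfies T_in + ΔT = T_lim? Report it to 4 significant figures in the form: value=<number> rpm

value=25.96 rpm

Throughput in SI: Q_s = 39.6 kg/h ÷ 3600 s/h = 0.011 kg/s
t_res = M / Q_s = 11.34 / 0.011 = 1030.91 s
Geometry in SI: D = 88.5 mm → 0.0885 m, h = 5.28 mm → 0.00528 m
ΔT_a = T_lim − T_in = 258.0 − 159.9 = 98.1 K
Invert ΔT = ηγ̇²t_res/(ρcp) for γ̇: γ̇_max² = ΔT_a ρ cp / (η t_res) = 98.1·1332·2215 / (541·1030.91) = 518.955 s⁻²
γ̇_max = sqrt(518.955) = 22.7806 s⁻¹
N_max = γ̇_max·h / (π·D) = 22.7806 · 0.00528 / (π · 0.0885) = 0.432619 rev/s = 25.9571 rpm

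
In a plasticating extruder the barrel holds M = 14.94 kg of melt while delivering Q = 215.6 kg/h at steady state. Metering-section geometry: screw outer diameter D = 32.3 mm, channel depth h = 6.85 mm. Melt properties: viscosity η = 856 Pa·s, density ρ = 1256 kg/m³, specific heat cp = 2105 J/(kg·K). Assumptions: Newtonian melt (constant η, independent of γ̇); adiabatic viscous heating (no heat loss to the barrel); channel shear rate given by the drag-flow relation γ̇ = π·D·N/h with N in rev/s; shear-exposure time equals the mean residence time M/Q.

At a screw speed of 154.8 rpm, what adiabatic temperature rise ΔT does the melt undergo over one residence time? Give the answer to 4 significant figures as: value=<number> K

Throughput in SI: Q_s = 215.6 kg/h ÷ 3600 s/h = 0.0598889 kg/s
t_res = M / Q_s = 14.94 ÷ 0.0598889 = 249.462 s
Convert to SI: D = 0.0323 m, h = 0.00685 m, N = 154.8/60 = 2.58 rev/s
γ̇ = π D N / h = (π)(0.0323)(2.58) / 0.00685 = 38.2192 s⁻¹
ΔT = η·γ̇²·t_res/(ρ·cp) = [856 × 38.2192² × 249.462] / [1256 × 2105] = 117.978 K

value=118.0 K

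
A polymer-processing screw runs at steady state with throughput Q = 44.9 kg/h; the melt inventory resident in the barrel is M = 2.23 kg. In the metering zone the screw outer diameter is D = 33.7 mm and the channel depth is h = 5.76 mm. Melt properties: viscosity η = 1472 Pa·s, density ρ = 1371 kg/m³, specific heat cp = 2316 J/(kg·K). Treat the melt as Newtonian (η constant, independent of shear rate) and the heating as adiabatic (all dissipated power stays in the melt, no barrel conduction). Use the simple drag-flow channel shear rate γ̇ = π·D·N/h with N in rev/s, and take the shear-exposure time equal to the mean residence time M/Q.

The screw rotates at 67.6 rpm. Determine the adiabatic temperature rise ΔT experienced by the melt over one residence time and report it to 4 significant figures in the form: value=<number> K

Q_s = Q / 3600 = 44.9 / 3600 = 0.0124722 kg/s
t_res = M / Q_s = 2.23 ÷ 0.0124722 = 178.797 s
Geometry in metres: D = 33.7 mm → 0.0337 m, h = 5.76 mm → 0.00576 m; screw speed N = 67.6 rpm = 1.12667 rev/s
Shear rate: γ̇ = πDN/h = π·0.0337·1.12667/0.00576 = 20.7087 s⁻¹
ΔT = η·γ̇²·t_res / (ρ·cp) = 1472 · (20.7087)² · 178.797 / (1371 · 2316) = 35.5466 K

value=35.55 K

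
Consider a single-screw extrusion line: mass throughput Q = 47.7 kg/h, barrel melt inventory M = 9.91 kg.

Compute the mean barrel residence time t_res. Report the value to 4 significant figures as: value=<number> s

value=747.9 s

Q_s = Q / 3600 = 47.7 / 3600 = 0.01325 kg/s
t_res = M / Q_s = 9.91 ÷ 0.01325 = 747.925 s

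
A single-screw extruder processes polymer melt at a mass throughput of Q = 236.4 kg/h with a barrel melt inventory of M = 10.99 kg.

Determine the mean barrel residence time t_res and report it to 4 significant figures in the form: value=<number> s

value=167.4 s

Throughput in SI: Q_s = 236.4 kg/h ÷ 3600 s/h = 0.0656667 kg/s
t_res = M / Q_s = 10.99 ÷ 0.0656667 = 167.36 s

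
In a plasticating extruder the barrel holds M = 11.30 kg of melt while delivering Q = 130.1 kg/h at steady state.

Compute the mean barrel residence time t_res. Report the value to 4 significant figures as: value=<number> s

value=312.7 s

Throughput in SI: Q_s = 130.1 kg/h ÷ 3600 s/h = 0.0361389 kg/s
t_res = M / Q_s = 11.30 ÷ 0.0361389 = 312.683 s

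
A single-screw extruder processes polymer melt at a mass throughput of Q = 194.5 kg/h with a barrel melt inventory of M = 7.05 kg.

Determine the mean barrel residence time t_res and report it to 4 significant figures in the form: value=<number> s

Convert throughput: Q = 194.5 kg/h = 194.5/3600 = 0.0540278 kg/s
Mean residence time: t_res = M/Q_s = 7.05 kg / 0.0540278 kg/s = 130.488 s

value=130.5 s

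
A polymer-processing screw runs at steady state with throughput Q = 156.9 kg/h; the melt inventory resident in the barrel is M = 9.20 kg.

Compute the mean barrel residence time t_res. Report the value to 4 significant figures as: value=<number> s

Throughput in SI: Q_s = 156.9 kg/h ÷ 3600 s/h = 0.0435833 kg/s
t_res = M / Q_s = 9.20 / 0.0435833 = 211.09 s

value=211.1 s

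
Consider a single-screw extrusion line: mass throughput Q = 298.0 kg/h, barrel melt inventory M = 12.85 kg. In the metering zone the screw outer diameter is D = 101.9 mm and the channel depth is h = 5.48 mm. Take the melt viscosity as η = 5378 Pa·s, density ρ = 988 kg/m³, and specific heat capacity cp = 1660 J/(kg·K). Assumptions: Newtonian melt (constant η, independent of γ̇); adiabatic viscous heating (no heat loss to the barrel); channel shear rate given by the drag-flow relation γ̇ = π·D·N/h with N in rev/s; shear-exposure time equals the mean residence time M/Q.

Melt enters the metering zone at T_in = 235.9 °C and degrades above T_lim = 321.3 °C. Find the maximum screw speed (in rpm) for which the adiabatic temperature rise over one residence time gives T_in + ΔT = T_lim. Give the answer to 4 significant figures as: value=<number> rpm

Throughput in SI: Q_s = 298.0 kg/h ÷ 3600 s/h = 0.0827778 kg/s
t_res = M / Q_s = 12.85 ÷ 0.0827778 = 155.235 s
D = 101.9 mm = 0.1019 m;  h = 5.48 mm = 0.00548 m
ΔT_a = T_lim − T_in = 321.3 °C − 235.9 °C = 85.4 K
Invert ΔT = ηγ̇²t_res/(ρcp) for γ̇: γ̇_max² = ΔT_a ρ cp / (η t_res) = 85.4·988·1660 / (5378·155.235) = 167.769 s⁻²
γ̇_max = √167.769 = 12.9526 s⁻¹
N_max = γ̇_max h / (πD) = 12.9526·0.00548/(π·0.1019) = 0.221724 rev/s → ×60 = 13.3034 rpm

value=13.30 rpm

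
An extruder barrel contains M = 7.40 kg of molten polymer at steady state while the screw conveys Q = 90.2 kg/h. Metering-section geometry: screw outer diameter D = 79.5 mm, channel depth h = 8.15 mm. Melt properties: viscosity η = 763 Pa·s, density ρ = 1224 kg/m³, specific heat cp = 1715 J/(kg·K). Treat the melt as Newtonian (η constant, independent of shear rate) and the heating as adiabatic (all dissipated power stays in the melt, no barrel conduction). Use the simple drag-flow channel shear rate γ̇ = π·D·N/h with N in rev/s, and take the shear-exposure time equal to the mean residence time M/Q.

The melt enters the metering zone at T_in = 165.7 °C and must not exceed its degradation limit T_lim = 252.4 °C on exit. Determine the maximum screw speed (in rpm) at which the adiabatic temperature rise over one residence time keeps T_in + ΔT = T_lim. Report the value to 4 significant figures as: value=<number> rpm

Throughput in SI: Q_s = 90.2 kg/h ÷ 3600 s/h = 0.0250556 kg/s
t_res = M / Q_s = 7.40 / 0.0250556 = 295.344 s
Geometry in SI: D = 79.5 mm → 0.0795 m, h = 8.15 mm → 0.00815 m
ΔT_a = T_lim − T_in = 252.4 °C − 165.7 °C = 86.7 K
γ̇_max² = ΔT_a·ρ·cp/(η·t_res) = 86.7·1224·1715/(763·295.344) = 807.63 s⁻²
Take the square root: γ̇_max = √(807.63) = 28.4188 s⁻¹
N_max = γ̇_max h / (πD) = 28.4188·0.00815/(π·0.0795) = 0.927357 rev/s → ×60 = 55.6414 rpm

value=55.64 rpm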